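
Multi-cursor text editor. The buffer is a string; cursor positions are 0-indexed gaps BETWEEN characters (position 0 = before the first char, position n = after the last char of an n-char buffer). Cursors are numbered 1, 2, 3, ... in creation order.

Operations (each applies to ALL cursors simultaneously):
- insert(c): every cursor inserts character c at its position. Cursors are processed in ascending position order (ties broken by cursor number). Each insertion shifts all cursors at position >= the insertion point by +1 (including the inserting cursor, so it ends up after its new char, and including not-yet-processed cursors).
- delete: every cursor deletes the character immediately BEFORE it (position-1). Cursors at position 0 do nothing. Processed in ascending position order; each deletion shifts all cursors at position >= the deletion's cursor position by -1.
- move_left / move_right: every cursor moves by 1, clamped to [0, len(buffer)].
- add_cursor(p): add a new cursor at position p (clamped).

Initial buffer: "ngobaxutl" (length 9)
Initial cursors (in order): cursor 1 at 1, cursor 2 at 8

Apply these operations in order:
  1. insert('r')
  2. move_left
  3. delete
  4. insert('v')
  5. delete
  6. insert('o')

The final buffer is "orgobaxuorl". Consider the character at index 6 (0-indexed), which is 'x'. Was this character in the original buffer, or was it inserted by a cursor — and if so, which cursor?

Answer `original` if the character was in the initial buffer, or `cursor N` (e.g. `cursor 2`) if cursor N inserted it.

Answer: original

Derivation:
After op 1 (insert('r')): buffer="nrgobaxutrl" (len 11), cursors c1@2 c2@10, authorship .1.......2.
After op 2 (move_left): buffer="nrgobaxutrl" (len 11), cursors c1@1 c2@9, authorship .1.......2.
After op 3 (delete): buffer="rgobaxurl" (len 9), cursors c1@0 c2@7, authorship 1......2.
After op 4 (insert('v')): buffer="vrgobaxuvrl" (len 11), cursors c1@1 c2@9, authorship 11......22.
After op 5 (delete): buffer="rgobaxurl" (len 9), cursors c1@0 c2@7, authorship 1......2.
After op 6 (insert('o')): buffer="orgobaxuorl" (len 11), cursors c1@1 c2@9, authorship 11......22.
Authorship (.=original, N=cursor N): 1 1 . . . . . . 2 2 .
Index 6: author = original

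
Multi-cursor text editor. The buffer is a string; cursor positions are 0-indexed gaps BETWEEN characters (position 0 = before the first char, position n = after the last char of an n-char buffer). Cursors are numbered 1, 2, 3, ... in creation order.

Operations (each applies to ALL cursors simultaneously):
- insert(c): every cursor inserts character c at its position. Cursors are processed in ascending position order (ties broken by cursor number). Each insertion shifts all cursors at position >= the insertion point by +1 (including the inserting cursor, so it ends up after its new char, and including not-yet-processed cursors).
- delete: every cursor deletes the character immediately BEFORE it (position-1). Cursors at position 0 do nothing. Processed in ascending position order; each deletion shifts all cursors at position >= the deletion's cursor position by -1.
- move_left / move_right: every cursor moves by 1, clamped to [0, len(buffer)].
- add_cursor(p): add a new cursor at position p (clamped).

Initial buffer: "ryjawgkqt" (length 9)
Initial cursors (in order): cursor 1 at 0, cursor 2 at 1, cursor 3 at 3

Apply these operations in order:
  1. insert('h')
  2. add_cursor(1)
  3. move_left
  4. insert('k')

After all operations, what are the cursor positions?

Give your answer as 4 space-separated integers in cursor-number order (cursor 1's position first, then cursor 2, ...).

Answer: 2 5 9 2

Derivation:
After op 1 (insert('h')): buffer="hrhyjhawgkqt" (len 12), cursors c1@1 c2@3 c3@6, authorship 1.2..3......
After op 2 (add_cursor(1)): buffer="hrhyjhawgkqt" (len 12), cursors c1@1 c4@1 c2@3 c3@6, authorship 1.2..3......
After op 3 (move_left): buffer="hrhyjhawgkqt" (len 12), cursors c1@0 c4@0 c2@2 c3@5, authorship 1.2..3......
After op 4 (insert('k')): buffer="kkhrkhyjkhawgkqt" (len 16), cursors c1@2 c4@2 c2@5 c3@9, authorship 141.22..33......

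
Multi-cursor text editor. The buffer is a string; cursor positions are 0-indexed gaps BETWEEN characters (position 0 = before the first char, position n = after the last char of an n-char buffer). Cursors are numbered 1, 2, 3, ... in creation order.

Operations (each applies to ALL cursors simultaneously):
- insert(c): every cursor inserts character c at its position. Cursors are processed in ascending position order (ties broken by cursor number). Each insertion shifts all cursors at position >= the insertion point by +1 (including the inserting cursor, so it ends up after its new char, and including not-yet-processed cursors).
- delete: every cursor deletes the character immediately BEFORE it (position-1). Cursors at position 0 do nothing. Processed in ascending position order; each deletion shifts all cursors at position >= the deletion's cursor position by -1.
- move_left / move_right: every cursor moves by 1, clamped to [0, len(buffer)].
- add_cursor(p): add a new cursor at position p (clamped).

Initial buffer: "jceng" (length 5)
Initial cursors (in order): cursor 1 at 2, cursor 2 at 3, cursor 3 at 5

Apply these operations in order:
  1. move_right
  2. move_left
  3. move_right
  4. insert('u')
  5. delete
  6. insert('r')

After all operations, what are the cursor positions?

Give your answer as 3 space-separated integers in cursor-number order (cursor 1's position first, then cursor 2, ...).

Answer: 4 6 8

Derivation:
After op 1 (move_right): buffer="jceng" (len 5), cursors c1@3 c2@4 c3@5, authorship .....
After op 2 (move_left): buffer="jceng" (len 5), cursors c1@2 c2@3 c3@4, authorship .....
After op 3 (move_right): buffer="jceng" (len 5), cursors c1@3 c2@4 c3@5, authorship .....
After op 4 (insert('u')): buffer="jceunugu" (len 8), cursors c1@4 c2@6 c3@8, authorship ...1.2.3
After op 5 (delete): buffer="jceng" (len 5), cursors c1@3 c2@4 c3@5, authorship .....
After op 6 (insert('r')): buffer="jcernrgr" (len 8), cursors c1@4 c2@6 c3@8, authorship ...1.2.3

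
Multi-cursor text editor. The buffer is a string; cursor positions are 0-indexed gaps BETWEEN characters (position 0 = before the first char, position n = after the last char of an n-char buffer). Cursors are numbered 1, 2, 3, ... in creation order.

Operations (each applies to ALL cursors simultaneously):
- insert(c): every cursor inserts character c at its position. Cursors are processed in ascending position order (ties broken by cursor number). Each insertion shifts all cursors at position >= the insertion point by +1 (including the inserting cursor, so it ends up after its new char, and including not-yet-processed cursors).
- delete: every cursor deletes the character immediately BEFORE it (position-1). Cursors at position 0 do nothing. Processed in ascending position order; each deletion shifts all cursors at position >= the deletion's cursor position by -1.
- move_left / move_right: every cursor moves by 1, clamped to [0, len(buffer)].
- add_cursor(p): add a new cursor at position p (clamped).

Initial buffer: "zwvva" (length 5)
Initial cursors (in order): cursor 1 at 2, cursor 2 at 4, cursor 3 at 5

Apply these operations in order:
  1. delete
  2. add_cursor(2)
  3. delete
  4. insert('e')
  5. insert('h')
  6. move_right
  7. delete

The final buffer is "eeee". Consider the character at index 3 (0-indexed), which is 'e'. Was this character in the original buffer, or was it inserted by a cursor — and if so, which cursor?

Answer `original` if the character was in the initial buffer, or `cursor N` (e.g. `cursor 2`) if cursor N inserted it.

Answer: cursor 4

Derivation:
After op 1 (delete): buffer="zv" (len 2), cursors c1@1 c2@2 c3@2, authorship ..
After op 2 (add_cursor(2)): buffer="zv" (len 2), cursors c1@1 c2@2 c3@2 c4@2, authorship ..
After op 3 (delete): buffer="" (len 0), cursors c1@0 c2@0 c3@0 c4@0, authorship 
After op 4 (insert('e')): buffer="eeee" (len 4), cursors c1@4 c2@4 c3@4 c4@4, authorship 1234
After op 5 (insert('h')): buffer="eeeehhhh" (len 8), cursors c1@8 c2@8 c3@8 c4@8, authorship 12341234
After op 6 (move_right): buffer="eeeehhhh" (len 8), cursors c1@8 c2@8 c3@8 c4@8, authorship 12341234
After op 7 (delete): buffer="eeee" (len 4), cursors c1@4 c2@4 c3@4 c4@4, authorship 1234
Authorship (.=original, N=cursor N): 1 2 3 4
Index 3: author = 4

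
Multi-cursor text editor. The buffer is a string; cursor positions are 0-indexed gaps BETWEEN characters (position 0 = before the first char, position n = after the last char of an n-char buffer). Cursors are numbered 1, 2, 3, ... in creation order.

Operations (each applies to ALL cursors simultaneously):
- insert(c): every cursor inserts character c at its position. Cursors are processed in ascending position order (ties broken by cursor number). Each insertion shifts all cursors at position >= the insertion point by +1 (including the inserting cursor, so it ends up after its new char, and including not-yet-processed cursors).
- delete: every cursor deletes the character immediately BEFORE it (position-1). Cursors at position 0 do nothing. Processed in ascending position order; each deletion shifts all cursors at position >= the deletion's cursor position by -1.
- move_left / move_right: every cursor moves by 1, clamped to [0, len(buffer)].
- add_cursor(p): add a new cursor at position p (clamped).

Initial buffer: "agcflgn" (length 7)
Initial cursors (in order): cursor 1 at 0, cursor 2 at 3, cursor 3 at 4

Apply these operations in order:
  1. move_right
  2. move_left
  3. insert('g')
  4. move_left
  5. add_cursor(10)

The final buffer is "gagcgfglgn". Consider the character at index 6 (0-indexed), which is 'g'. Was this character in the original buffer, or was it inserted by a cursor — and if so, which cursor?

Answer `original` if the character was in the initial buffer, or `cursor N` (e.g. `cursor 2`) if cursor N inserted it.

After op 1 (move_right): buffer="agcflgn" (len 7), cursors c1@1 c2@4 c3@5, authorship .......
After op 2 (move_left): buffer="agcflgn" (len 7), cursors c1@0 c2@3 c3@4, authorship .......
After op 3 (insert('g')): buffer="gagcgfglgn" (len 10), cursors c1@1 c2@5 c3@7, authorship 1...2.3...
After op 4 (move_left): buffer="gagcgfglgn" (len 10), cursors c1@0 c2@4 c3@6, authorship 1...2.3...
After op 5 (add_cursor(10)): buffer="gagcgfglgn" (len 10), cursors c1@0 c2@4 c3@6 c4@10, authorship 1...2.3...
Authorship (.=original, N=cursor N): 1 . . . 2 . 3 . . .
Index 6: author = 3

Answer: cursor 3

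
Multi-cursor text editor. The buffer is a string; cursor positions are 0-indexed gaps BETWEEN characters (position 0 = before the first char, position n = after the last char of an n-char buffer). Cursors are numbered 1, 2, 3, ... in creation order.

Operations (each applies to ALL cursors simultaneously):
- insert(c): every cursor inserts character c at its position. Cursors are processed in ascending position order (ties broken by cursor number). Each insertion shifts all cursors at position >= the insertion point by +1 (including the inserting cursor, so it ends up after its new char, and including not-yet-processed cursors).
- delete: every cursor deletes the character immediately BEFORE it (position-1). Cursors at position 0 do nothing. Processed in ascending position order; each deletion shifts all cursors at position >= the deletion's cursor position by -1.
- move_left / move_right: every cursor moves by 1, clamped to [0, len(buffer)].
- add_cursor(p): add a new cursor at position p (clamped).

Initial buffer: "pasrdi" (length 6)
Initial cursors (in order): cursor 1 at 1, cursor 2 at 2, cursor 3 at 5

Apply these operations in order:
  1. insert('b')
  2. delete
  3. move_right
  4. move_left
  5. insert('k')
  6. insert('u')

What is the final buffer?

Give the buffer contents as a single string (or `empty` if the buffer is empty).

After op 1 (insert('b')): buffer="pbabsrdbi" (len 9), cursors c1@2 c2@4 c3@8, authorship .1.2...3.
After op 2 (delete): buffer="pasrdi" (len 6), cursors c1@1 c2@2 c3@5, authorship ......
After op 3 (move_right): buffer="pasrdi" (len 6), cursors c1@2 c2@3 c3@6, authorship ......
After op 4 (move_left): buffer="pasrdi" (len 6), cursors c1@1 c2@2 c3@5, authorship ......
After op 5 (insert('k')): buffer="pkaksrdki" (len 9), cursors c1@2 c2@4 c3@8, authorship .1.2...3.
After op 6 (insert('u')): buffer="pkuakusrdkui" (len 12), cursors c1@3 c2@6 c3@11, authorship .11.22...33.

Answer: pkuakusrdkui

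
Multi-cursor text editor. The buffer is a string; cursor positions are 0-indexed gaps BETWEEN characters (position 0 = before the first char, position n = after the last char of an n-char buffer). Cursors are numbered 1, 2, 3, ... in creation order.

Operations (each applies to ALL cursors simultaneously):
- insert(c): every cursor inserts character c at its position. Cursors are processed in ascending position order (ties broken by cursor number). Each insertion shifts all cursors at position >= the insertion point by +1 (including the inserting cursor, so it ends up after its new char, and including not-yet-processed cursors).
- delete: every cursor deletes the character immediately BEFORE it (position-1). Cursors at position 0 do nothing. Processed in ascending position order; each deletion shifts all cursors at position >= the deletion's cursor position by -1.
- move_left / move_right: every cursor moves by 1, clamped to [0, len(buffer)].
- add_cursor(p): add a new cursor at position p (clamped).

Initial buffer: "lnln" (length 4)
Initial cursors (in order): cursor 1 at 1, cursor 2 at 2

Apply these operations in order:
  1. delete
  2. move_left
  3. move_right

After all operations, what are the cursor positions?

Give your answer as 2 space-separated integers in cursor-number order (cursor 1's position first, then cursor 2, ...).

Answer: 1 1

Derivation:
After op 1 (delete): buffer="ln" (len 2), cursors c1@0 c2@0, authorship ..
After op 2 (move_left): buffer="ln" (len 2), cursors c1@0 c2@0, authorship ..
After op 3 (move_right): buffer="ln" (len 2), cursors c1@1 c2@1, authorship ..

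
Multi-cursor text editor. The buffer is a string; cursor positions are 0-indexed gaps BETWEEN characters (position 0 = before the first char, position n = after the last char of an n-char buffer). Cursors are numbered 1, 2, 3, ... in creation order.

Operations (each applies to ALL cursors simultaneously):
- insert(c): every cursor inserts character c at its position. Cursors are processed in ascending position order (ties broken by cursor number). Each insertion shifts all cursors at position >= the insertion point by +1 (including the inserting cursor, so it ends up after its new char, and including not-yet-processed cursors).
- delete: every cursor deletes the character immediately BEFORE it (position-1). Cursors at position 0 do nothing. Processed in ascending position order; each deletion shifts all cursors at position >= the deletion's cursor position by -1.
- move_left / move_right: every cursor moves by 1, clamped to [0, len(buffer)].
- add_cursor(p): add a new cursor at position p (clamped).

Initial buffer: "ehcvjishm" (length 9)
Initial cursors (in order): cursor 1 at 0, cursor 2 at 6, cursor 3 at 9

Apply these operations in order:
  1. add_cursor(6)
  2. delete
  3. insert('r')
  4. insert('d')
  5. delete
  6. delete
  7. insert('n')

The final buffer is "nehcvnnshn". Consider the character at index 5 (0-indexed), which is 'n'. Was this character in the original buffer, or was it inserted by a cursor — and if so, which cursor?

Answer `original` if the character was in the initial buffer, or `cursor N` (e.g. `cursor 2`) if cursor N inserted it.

Answer: cursor 2

Derivation:
After op 1 (add_cursor(6)): buffer="ehcvjishm" (len 9), cursors c1@0 c2@6 c4@6 c3@9, authorship .........
After op 2 (delete): buffer="ehcvsh" (len 6), cursors c1@0 c2@4 c4@4 c3@6, authorship ......
After op 3 (insert('r')): buffer="rehcvrrshr" (len 10), cursors c1@1 c2@7 c4@7 c3@10, authorship 1....24..3
After op 4 (insert('d')): buffer="rdehcvrrddshrd" (len 14), cursors c1@2 c2@10 c4@10 c3@14, authorship 11....2424..33
After op 5 (delete): buffer="rehcvrrshr" (len 10), cursors c1@1 c2@7 c4@7 c3@10, authorship 1....24..3
After op 6 (delete): buffer="ehcvsh" (len 6), cursors c1@0 c2@4 c4@4 c3@6, authorship ......
After op 7 (insert('n')): buffer="nehcvnnshn" (len 10), cursors c1@1 c2@7 c4@7 c3@10, authorship 1....24..3
Authorship (.=original, N=cursor N): 1 . . . . 2 4 . . 3
Index 5: author = 2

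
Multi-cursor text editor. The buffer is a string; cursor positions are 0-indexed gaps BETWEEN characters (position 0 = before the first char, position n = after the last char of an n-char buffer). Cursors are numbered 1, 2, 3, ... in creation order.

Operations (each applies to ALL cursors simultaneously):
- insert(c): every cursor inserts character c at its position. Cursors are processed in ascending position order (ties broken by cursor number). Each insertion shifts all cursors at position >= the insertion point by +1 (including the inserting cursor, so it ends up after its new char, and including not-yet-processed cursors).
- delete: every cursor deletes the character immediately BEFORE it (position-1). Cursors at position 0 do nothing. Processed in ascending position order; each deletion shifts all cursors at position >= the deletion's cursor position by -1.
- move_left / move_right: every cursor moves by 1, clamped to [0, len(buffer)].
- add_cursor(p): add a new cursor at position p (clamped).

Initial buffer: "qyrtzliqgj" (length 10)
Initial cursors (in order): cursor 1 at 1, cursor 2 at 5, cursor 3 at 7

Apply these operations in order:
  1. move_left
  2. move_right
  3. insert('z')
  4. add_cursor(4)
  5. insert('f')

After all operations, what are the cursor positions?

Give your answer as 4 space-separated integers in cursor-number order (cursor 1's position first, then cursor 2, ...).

After op 1 (move_left): buffer="qyrtzliqgj" (len 10), cursors c1@0 c2@4 c3@6, authorship ..........
After op 2 (move_right): buffer="qyrtzliqgj" (len 10), cursors c1@1 c2@5 c3@7, authorship ..........
After op 3 (insert('z')): buffer="qzyrtzzlizqgj" (len 13), cursors c1@2 c2@7 c3@10, authorship .1....2..3...
After op 4 (add_cursor(4)): buffer="qzyrtzzlizqgj" (len 13), cursors c1@2 c4@4 c2@7 c3@10, authorship .1....2..3...
After op 5 (insert('f')): buffer="qzfyrftzzflizfqgj" (len 17), cursors c1@3 c4@6 c2@10 c3@14, authorship .11..4..22..33...

Answer: 3 10 14 6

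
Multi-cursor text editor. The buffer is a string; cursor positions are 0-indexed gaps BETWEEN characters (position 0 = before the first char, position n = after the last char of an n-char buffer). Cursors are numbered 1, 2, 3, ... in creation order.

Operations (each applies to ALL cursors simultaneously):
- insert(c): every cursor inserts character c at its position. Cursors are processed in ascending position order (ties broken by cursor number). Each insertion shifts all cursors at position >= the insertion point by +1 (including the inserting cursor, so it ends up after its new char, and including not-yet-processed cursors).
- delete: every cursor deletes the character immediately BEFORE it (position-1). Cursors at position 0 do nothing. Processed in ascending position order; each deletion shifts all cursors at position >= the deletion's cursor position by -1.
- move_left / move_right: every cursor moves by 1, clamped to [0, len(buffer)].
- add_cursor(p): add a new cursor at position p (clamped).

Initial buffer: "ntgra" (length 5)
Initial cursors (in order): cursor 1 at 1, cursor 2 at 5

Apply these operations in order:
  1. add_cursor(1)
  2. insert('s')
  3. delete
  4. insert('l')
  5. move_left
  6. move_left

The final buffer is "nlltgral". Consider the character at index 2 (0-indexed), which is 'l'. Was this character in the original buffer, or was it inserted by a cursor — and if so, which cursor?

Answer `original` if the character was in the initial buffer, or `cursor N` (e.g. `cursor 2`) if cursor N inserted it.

After op 1 (add_cursor(1)): buffer="ntgra" (len 5), cursors c1@1 c3@1 c2@5, authorship .....
After op 2 (insert('s')): buffer="nsstgras" (len 8), cursors c1@3 c3@3 c2@8, authorship .13....2
After op 3 (delete): buffer="ntgra" (len 5), cursors c1@1 c3@1 c2@5, authorship .....
After op 4 (insert('l')): buffer="nlltgral" (len 8), cursors c1@3 c3@3 c2@8, authorship .13....2
After op 5 (move_left): buffer="nlltgral" (len 8), cursors c1@2 c3@2 c2@7, authorship .13....2
After op 6 (move_left): buffer="nlltgral" (len 8), cursors c1@1 c3@1 c2@6, authorship .13....2
Authorship (.=original, N=cursor N): . 1 3 . . . . 2
Index 2: author = 3

Answer: cursor 3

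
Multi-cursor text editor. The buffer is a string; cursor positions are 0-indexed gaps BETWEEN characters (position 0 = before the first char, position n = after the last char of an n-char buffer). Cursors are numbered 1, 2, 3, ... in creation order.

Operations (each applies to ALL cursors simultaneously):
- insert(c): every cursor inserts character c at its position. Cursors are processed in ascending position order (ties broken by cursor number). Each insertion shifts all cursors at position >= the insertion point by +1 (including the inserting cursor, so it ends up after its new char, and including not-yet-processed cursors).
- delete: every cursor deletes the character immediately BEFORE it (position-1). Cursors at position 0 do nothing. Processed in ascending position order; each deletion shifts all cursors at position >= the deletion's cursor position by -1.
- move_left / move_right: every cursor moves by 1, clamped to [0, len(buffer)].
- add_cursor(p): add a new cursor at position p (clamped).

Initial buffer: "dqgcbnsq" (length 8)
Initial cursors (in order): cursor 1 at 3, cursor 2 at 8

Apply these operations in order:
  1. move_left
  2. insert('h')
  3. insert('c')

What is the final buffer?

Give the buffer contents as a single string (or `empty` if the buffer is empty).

Answer: dqhcgcbnshcq

Derivation:
After op 1 (move_left): buffer="dqgcbnsq" (len 8), cursors c1@2 c2@7, authorship ........
After op 2 (insert('h')): buffer="dqhgcbnshq" (len 10), cursors c1@3 c2@9, authorship ..1.....2.
After op 3 (insert('c')): buffer="dqhcgcbnshcq" (len 12), cursors c1@4 c2@11, authorship ..11.....22.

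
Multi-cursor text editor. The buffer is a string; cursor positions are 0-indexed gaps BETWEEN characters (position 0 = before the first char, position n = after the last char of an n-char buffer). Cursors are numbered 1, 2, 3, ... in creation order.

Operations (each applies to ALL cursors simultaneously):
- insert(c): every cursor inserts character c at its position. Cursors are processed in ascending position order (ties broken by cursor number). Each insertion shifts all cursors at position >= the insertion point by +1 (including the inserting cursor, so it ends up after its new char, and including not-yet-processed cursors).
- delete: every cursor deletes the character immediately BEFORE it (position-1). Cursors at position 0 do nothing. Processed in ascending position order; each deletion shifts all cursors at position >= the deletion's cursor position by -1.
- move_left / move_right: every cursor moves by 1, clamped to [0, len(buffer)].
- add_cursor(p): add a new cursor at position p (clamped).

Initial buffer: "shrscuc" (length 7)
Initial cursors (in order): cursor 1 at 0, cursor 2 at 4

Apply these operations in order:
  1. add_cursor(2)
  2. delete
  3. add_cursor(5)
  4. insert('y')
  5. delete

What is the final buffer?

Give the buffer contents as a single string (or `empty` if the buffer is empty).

After op 1 (add_cursor(2)): buffer="shrscuc" (len 7), cursors c1@0 c3@2 c2@4, authorship .......
After op 2 (delete): buffer="srcuc" (len 5), cursors c1@0 c3@1 c2@2, authorship .....
After op 3 (add_cursor(5)): buffer="srcuc" (len 5), cursors c1@0 c3@1 c2@2 c4@5, authorship .....
After op 4 (insert('y')): buffer="ysyrycucy" (len 9), cursors c1@1 c3@3 c2@5 c4@9, authorship 1.3.2...4
After op 5 (delete): buffer="srcuc" (len 5), cursors c1@0 c3@1 c2@2 c4@5, authorship .....

Answer: srcuc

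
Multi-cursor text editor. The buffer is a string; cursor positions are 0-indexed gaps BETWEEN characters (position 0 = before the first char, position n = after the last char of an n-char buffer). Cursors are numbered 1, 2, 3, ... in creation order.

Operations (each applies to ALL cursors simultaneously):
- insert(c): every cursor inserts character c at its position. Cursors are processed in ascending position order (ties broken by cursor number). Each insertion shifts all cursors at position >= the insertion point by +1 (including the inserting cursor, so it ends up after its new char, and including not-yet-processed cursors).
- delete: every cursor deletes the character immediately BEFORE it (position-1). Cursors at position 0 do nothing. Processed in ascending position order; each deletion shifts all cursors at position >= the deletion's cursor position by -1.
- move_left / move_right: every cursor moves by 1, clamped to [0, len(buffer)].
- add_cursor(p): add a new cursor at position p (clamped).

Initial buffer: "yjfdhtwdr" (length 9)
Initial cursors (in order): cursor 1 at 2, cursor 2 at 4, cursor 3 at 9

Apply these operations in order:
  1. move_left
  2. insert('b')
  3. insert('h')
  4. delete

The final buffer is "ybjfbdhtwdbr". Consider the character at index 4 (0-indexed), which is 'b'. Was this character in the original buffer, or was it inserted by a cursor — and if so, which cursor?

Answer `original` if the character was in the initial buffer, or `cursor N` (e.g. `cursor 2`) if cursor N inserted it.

After op 1 (move_left): buffer="yjfdhtwdr" (len 9), cursors c1@1 c2@3 c3@8, authorship .........
After op 2 (insert('b')): buffer="ybjfbdhtwdbr" (len 12), cursors c1@2 c2@5 c3@11, authorship .1..2.....3.
After op 3 (insert('h')): buffer="ybhjfbhdhtwdbhr" (len 15), cursors c1@3 c2@7 c3@14, authorship .11..22.....33.
After op 4 (delete): buffer="ybjfbdhtwdbr" (len 12), cursors c1@2 c2@5 c3@11, authorship .1..2.....3.
Authorship (.=original, N=cursor N): . 1 . . 2 . . . . . 3 .
Index 4: author = 2

Answer: cursor 2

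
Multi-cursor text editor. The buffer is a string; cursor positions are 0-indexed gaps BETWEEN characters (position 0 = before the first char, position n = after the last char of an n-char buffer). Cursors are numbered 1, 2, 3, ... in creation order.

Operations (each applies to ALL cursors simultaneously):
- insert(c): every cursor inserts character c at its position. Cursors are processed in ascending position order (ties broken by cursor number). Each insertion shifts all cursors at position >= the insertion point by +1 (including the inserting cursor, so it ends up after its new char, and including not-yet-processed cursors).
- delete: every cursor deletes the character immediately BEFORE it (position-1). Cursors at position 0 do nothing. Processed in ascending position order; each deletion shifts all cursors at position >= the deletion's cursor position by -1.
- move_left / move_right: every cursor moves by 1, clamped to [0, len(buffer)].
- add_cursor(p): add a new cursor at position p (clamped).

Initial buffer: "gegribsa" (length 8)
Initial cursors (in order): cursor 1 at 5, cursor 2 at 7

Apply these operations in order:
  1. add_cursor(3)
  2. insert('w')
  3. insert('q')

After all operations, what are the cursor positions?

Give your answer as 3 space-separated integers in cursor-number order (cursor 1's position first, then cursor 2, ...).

After op 1 (add_cursor(3)): buffer="gegribsa" (len 8), cursors c3@3 c1@5 c2@7, authorship ........
After op 2 (insert('w')): buffer="gegwriwbswa" (len 11), cursors c3@4 c1@7 c2@10, authorship ...3..1..2.
After op 3 (insert('q')): buffer="gegwqriwqbswqa" (len 14), cursors c3@5 c1@9 c2@13, authorship ...33..11..22.

Answer: 9 13 5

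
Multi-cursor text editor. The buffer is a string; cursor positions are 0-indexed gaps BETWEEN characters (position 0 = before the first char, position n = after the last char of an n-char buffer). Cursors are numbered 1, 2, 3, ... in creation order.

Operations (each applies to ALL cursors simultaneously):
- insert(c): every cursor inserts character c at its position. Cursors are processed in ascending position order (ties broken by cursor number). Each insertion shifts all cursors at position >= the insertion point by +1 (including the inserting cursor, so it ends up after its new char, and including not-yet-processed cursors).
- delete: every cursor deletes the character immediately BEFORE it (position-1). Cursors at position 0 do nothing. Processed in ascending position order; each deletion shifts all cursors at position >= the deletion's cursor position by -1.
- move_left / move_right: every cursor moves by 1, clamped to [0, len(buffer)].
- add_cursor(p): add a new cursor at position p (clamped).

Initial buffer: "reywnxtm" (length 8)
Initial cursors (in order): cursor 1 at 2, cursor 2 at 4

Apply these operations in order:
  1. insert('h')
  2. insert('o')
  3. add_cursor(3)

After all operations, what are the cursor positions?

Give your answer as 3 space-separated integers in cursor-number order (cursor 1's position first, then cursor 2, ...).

Answer: 4 8 3

Derivation:
After op 1 (insert('h')): buffer="rehywhnxtm" (len 10), cursors c1@3 c2@6, authorship ..1..2....
After op 2 (insert('o')): buffer="rehoywhonxtm" (len 12), cursors c1@4 c2@8, authorship ..11..22....
After op 3 (add_cursor(3)): buffer="rehoywhonxtm" (len 12), cursors c3@3 c1@4 c2@8, authorship ..11..22....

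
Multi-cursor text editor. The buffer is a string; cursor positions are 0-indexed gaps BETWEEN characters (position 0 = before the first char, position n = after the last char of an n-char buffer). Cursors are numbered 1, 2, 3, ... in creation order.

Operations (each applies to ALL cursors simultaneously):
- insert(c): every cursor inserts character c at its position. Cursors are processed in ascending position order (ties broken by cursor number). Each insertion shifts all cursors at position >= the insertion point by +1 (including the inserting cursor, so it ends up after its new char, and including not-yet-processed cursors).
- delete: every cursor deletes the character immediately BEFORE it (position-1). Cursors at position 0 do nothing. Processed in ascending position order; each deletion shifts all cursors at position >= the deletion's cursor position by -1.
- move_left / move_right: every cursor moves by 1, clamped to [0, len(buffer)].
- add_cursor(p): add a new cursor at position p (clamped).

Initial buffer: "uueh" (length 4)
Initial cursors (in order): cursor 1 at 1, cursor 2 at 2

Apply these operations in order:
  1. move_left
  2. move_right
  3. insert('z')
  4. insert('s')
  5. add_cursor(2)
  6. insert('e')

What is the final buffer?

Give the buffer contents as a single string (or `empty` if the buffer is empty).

Answer: uzeseuzseeh

Derivation:
After op 1 (move_left): buffer="uueh" (len 4), cursors c1@0 c2@1, authorship ....
After op 2 (move_right): buffer="uueh" (len 4), cursors c1@1 c2@2, authorship ....
After op 3 (insert('z')): buffer="uzuzeh" (len 6), cursors c1@2 c2@4, authorship .1.2..
After op 4 (insert('s')): buffer="uzsuzseh" (len 8), cursors c1@3 c2@6, authorship .11.22..
After op 5 (add_cursor(2)): buffer="uzsuzseh" (len 8), cursors c3@2 c1@3 c2@6, authorship .11.22..
After op 6 (insert('e')): buffer="uzeseuzseeh" (len 11), cursors c3@3 c1@5 c2@9, authorship .1311.222..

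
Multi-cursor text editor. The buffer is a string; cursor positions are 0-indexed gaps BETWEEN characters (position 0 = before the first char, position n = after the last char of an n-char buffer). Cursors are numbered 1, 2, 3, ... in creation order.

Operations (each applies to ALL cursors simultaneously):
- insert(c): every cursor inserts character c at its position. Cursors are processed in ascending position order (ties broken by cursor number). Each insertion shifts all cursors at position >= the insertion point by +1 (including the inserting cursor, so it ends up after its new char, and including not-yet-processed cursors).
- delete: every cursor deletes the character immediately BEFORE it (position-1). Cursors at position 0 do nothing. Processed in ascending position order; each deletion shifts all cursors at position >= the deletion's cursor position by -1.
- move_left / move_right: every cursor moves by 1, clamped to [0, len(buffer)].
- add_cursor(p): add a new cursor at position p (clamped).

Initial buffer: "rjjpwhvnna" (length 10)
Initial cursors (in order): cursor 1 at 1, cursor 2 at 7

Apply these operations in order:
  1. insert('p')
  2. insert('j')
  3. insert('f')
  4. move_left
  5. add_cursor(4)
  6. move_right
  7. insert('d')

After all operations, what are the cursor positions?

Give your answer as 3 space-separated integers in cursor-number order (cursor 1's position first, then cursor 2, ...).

After op 1 (insert('p')): buffer="rpjjpwhvpnna" (len 12), cursors c1@2 c2@9, authorship .1......2...
After op 2 (insert('j')): buffer="rpjjjpwhvpjnna" (len 14), cursors c1@3 c2@11, authorship .11......22...
After op 3 (insert('f')): buffer="rpjfjjpwhvpjfnna" (len 16), cursors c1@4 c2@13, authorship .111......222...
After op 4 (move_left): buffer="rpjfjjpwhvpjfnna" (len 16), cursors c1@3 c2@12, authorship .111......222...
After op 5 (add_cursor(4)): buffer="rpjfjjpwhvpjfnna" (len 16), cursors c1@3 c3@4 c2@12, authorship .111......222...
After op 6 (move_right): buffer="rpjfjjpwhvpjfnna" (len 16), cursors c1@4 c3@5 c2@13, authorship .111......222...
After op 7 (insert('d')): buffer="rpjfdjdjpwhvpjfdnna" (len 19), cursors c1@5 c3@7 c2@16, authorship .1111.3.....2222...

Answer: 5 16 7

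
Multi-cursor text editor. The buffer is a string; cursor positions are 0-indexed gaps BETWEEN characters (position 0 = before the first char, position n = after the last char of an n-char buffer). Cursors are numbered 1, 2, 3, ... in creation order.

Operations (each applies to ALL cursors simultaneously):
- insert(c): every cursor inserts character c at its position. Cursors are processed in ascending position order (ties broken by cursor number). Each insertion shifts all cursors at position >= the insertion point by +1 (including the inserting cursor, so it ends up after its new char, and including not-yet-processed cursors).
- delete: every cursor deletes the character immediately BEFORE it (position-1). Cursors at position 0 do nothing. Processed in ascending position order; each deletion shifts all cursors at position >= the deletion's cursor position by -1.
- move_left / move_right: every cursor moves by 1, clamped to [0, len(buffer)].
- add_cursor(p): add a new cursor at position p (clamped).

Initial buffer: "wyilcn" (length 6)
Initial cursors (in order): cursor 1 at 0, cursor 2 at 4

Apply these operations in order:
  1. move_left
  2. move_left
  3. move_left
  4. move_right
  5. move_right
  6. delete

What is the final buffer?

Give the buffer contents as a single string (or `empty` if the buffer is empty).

After op 1 (move_left): buffer="wyilcn" (len 6), cursors c1@0 c2@3, authorship ......
After op 2 (move_left): buffer="wyilcn" (len 6), cursors c1@0 c2@2, authorship ......
After op 3 (move_left): buffer="wyilcn" (len 6), cursors c1@0 c2@1, authorship ......
After op 4 (move_right): buffer="wyilcn" (len 6), cursors c1@1 c2@2, authorship ......
After op 5 (move_right): buffer="wyilcn" (len 6), cursors c1@2 c2@3, authorship ......
After op 6 (delete): buffer="wlcn" (len 4), cursors c1@1 c2@1, authorship ....

Answer: wlcn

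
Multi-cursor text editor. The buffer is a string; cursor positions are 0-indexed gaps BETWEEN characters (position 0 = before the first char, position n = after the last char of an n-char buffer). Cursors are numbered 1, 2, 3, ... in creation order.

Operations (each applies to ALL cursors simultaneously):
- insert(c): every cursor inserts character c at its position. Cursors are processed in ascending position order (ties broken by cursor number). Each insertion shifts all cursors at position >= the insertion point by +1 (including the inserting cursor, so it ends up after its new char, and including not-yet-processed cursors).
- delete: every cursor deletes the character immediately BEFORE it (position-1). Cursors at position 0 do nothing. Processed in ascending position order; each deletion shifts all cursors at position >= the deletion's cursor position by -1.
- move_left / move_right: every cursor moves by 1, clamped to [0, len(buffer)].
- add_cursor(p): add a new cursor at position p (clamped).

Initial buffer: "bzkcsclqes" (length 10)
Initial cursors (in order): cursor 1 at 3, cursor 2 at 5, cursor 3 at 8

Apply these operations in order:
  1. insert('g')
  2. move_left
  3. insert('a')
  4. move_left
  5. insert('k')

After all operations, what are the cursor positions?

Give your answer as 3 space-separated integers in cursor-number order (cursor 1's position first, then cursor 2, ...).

Answer: 4 9 15

Derivation:
After op 1 (insert('g')): buffer="bzkgcsgclqges" (len 13), cursors c1@4 c2@7 c3@11, authorship ...1..2...3..
After op 2 (move_left): buffer="bzkgcsgclqges" (len 13), cursors c1@3 c2@6 c3@10, authorship ...1..2...3..
After op 3 (insert('a')): buffer="bzkagcsagclqages" (len 16), cursors c1@4 c2@8 c3@13, authorship ...11..22...33..
After op 4 (move_left): buffer="bzkagcsagclqages" (len 16), cursors c1@3 c2@7 c3@12, authorship ...11..22...33..
After op 5 (insert('k')): buffer="bzkkagcskagclqkages" (len 19), cursors c1@4 c2@9 c3@15, authorship ...111..222...333..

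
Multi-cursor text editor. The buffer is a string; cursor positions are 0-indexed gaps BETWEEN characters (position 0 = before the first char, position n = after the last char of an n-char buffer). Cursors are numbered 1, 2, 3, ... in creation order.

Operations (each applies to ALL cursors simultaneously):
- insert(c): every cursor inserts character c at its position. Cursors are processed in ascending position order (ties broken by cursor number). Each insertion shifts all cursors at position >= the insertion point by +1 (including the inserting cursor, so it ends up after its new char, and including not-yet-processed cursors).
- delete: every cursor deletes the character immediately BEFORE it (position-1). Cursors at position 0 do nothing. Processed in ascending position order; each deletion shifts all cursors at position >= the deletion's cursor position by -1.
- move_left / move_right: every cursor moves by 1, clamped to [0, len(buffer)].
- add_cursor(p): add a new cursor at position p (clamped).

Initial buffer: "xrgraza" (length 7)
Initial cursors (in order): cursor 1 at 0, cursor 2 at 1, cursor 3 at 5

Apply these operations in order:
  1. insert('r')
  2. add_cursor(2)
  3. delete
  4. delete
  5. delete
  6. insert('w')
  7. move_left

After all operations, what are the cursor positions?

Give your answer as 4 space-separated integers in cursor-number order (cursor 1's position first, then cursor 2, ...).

After op 1 (insert('r')): buffer="rxrrgrarza" (len 10), cursors c1@1 c2@3 c3@8, authorship 1.2....3..
After op 2 (add_cursor(2)): buffer="rxrrgrarza" (len 10), cursors c1@1 c4@2 c2@3 c3@8, authorship 1.2....3..
After op 3 (delete): buffer="rgraza" (len 6), cursors c1@0 c2@0 c4@0 c3@4, authorship ......
After op 4 (delete): buffer="rgrza" (len 5), cursors c1@0 c2@0 c4@0 c3@3, authorship .....
After op 5 (delete): buffer="rgza" (len 4), cursors c1@0 c2@0 c4@0 c3@2, authorship ....
After op 6 (insert('w')): buffer="wwwrgwza" (len 8), cursors c1@3 c2@3 c4@3 c3@6, authorship 124..3..
After op 7 (move_left): buffer="wwwrgwza" (len 8), cursors c1@2 c2@2 c4@2 c3@5, authorship 124..3..

Answer: 2 2 5 2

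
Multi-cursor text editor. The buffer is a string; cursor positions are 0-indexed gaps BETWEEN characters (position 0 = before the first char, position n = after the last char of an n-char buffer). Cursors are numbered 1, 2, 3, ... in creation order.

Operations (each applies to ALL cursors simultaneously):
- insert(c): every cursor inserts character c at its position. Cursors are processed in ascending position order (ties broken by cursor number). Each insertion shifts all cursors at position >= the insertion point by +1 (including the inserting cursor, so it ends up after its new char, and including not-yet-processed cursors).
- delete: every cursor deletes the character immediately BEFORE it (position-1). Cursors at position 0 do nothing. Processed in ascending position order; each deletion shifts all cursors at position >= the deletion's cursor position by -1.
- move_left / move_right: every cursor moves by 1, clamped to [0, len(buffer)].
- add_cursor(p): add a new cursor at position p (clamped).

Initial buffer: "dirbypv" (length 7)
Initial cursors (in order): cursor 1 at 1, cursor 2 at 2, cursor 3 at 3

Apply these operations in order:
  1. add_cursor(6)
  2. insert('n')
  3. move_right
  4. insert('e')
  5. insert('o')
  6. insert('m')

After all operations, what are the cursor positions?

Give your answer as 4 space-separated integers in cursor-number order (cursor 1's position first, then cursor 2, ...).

Answer: 6 11 16 23

Derivation:
After op 1 (add_cursor(6)): buffer="dirbypv" (len 7), cursors c1@1 c2@2 c3@3 c4@6, authorship .......
After op 2 (insert('n')): buffer="dninrnbypnv" (len 11), cursors c1@2 c2@4 c3@6 c4@10, authorship .1.2.3...4.
After op 3 (move_right): buffer="dninrnbypnv" (len 11), cursors c1@3 c2@5 c3@7 c4@11, authorship .1.2.3...4.
After op 4 (insert('e')): buffer="dnienrenbeypnve" (len 15), cursors c1@4 c2@7 c3@10 c4@15, authorship .1.12.23.3..4.4
After op 5 (insert('o')): buffer="dnieonreonbeoypnveo" (len 19), cursors c1@5 c2@9 c3@13 c4@19, authorship .1.112.223.33..4.44
After op 6 (insert('m')): buffer="dnieomnreomnbeomypnveom" (len 23), cursors c1@6 c2@11 c3@16 c4@23, authorship .1.1112.2223.333..4.444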